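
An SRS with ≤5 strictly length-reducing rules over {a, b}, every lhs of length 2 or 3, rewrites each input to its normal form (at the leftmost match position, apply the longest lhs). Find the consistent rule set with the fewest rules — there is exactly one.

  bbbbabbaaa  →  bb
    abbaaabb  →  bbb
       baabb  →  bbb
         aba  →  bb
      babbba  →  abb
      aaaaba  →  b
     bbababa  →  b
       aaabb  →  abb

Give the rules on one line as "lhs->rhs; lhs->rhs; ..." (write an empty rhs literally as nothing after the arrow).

aa->b; aba->bb; ba->a; bba->b

  | bbbbabbaaa => bbbbbaaa => bbbbaa => bbba => bb
  | abbaaabb => abaabb => bbabb => bbb
  | baabb => aabb => bbb
  | aba => bb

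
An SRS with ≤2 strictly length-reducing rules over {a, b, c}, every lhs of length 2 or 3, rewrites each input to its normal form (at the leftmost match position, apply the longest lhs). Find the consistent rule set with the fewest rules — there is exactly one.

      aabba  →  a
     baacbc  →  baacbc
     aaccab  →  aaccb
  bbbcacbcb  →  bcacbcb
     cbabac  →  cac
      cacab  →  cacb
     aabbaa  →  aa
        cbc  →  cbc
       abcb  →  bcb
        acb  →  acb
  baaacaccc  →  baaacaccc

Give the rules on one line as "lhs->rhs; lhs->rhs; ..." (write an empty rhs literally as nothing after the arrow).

  | aabba => abba => bba => a
  | baacbc
  | aaccab => aaccb
  | bbbcacbcb => bcacbcb

ab->b; bb->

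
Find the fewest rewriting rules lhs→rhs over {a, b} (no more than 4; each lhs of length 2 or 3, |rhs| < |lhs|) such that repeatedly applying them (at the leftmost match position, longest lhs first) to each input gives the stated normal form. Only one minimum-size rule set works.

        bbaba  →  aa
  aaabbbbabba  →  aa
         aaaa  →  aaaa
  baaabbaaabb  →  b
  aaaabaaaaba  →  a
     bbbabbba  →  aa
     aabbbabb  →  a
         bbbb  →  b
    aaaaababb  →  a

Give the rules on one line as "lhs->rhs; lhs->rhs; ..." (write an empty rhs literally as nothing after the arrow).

  | bbaba => baba => baa => aa
  | aaabbbbabba => aabbbbabba => abbbbabba => bbbbabba => bbbabba => bbabba => babba => baba => baa => aa
  | aaaa
  | baaabbaaabb => aaabbaaabb => aabbaaabb => abbaaabb => bbaaabb => baaabb => aaabb => aabb => abb => bb => b

ab->b; ba->a; bab->ba; bb->b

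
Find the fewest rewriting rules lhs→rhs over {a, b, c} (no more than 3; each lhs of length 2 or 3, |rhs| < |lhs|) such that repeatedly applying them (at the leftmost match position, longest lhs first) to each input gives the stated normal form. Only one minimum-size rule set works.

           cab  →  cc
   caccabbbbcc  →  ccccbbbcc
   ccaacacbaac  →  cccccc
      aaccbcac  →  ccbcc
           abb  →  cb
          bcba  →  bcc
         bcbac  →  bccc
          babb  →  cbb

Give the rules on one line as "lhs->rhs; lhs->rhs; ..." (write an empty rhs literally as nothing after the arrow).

  | cab => cc
  | caccabbbbcc => cccabbbbcc => ccccbbbcc
  | ccaacacbaac => ccacacbaac => cccacbaac => ccccbaac => cccccac => cccccc
  | aaccbcac => accbcac => ccbcac => ccbcc

ab->c; ac->c; ba->c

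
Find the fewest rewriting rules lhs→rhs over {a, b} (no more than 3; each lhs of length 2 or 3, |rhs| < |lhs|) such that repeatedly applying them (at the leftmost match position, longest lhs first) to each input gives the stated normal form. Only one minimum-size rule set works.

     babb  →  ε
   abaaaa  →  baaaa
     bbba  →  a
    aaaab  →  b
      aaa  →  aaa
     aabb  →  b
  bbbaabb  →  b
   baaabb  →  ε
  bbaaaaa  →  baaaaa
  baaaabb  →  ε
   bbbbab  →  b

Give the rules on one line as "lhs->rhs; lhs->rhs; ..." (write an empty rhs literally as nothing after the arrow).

  | babb => bbb => ε
  | abaaaa => baaaa
  | bbba => a
  | aaaab => aaab => aab => ab => b

ab->b; bb->b; bbb->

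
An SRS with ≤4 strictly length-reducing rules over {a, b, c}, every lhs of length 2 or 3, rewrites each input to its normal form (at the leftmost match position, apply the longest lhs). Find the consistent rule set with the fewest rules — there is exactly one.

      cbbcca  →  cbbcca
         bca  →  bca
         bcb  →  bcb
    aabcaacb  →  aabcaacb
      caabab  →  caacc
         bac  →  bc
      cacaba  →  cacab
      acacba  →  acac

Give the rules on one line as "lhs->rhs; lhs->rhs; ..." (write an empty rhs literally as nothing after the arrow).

  | cbbcca
  | bca
  | bcb
  | aabcaacb

ba->b; bab->cc; cba->c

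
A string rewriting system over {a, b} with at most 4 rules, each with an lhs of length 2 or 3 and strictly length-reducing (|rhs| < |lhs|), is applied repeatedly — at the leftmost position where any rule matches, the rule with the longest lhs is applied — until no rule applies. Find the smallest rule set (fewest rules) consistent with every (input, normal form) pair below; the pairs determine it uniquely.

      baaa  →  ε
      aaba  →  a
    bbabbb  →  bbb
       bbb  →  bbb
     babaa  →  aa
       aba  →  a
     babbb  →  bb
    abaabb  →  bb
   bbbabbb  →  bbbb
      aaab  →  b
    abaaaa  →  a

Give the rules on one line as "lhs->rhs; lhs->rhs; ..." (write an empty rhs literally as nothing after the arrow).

aaa->; ab->b; ba->a; bab->

  | baaa => aaa => ε
  | aaba => aba => ba => a
  | bbabbb => bbb
  | bbb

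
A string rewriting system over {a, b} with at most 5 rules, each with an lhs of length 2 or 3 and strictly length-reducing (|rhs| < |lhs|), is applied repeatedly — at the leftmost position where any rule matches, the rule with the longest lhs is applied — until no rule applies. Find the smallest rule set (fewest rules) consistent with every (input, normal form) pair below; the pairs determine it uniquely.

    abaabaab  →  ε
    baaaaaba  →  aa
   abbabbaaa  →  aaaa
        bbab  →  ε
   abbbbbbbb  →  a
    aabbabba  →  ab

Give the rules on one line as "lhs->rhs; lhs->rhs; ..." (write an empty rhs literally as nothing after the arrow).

aab->bb; ba->a; bb->; bba->b

  | abaabaab => aaabaab => abbaab => abab => aab => bb => ε
  | baaaaaba => aaaaaba => aaabba => abbba => aba => aa
  | abbabbaaa => abbbaaa => abaaa => aaaa
  | bbab => bb => ε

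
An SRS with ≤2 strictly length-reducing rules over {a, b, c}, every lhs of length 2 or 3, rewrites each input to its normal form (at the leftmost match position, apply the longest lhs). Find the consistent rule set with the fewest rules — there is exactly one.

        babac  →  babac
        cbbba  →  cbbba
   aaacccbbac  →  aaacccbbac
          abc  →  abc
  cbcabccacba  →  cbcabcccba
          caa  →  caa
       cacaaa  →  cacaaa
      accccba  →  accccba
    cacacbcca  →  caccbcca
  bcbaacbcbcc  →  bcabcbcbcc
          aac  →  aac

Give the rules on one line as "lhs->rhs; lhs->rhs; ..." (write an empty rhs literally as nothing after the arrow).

acb->cb; baa->ab

  | babac
  | cbbba
  | aaacccbbac
  | abc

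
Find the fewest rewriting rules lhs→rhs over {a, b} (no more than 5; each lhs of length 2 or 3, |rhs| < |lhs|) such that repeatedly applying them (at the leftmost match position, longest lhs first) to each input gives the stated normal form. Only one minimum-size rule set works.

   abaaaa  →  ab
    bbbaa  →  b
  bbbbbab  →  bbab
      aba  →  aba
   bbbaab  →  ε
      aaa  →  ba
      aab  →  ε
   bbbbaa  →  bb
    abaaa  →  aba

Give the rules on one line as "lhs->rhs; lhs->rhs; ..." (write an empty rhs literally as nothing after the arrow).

  | abaaaa => abbaa => abaa => abb => ab
  | bbbaa => aa => b
  | bbbbbab => bbab
  | aba

aa->b; aab->; abb->ab; bbb->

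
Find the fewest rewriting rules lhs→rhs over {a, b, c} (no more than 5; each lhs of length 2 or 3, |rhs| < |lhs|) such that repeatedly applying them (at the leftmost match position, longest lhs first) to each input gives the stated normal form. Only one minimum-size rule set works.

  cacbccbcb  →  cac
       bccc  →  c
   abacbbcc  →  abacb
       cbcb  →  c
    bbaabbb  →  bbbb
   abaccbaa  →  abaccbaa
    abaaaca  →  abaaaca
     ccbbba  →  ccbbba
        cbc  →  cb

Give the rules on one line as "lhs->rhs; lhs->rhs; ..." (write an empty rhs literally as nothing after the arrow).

  | cacbccbcb => cacbcb => cac
  | bccc => c
  | abacbbcc => abacb
  | cbcb => c

aab->; bc->b; bcb->; bcc->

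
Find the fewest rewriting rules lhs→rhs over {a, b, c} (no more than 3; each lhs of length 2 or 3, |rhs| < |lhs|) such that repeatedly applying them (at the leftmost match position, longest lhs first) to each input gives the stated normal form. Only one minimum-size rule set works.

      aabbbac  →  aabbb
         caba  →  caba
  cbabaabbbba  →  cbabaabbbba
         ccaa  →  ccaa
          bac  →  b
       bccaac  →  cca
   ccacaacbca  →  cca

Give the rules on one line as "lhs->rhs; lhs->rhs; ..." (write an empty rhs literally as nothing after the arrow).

ac->; bc->c

  | aabbbac => aabbb
  | caba
  | cbabaabbbba
  | ccaa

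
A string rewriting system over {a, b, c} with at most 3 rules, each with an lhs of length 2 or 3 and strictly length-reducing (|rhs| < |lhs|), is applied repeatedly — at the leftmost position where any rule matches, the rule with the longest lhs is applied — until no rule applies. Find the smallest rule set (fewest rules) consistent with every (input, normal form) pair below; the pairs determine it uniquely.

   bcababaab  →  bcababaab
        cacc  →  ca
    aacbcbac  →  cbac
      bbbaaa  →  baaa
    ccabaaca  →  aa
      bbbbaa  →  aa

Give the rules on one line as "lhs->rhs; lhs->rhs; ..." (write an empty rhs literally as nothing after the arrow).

aac->b; bb->; cc->

  | bcababaab
  | cacc => ca
  | aacbcbac => bbcbac => cbac
  | bbbaaa => baaa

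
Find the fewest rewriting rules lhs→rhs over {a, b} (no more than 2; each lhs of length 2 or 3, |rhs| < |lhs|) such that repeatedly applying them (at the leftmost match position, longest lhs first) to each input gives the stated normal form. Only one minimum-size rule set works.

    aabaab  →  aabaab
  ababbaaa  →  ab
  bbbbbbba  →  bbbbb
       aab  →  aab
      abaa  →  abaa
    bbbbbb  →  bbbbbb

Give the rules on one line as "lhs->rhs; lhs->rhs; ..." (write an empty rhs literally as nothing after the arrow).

  | aabaab
  | ababbaaa => abaaa => ab
  | bbbbbbba => bbbbb
  | aab

aaa->; bba->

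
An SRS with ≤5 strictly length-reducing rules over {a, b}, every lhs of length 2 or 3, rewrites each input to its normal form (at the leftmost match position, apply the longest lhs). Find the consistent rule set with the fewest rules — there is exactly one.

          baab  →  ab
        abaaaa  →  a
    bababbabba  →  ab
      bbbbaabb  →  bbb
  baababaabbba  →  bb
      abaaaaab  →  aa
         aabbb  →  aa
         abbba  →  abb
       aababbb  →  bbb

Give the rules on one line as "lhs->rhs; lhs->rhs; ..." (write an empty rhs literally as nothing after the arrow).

aaa->; aab->aa; ba->; bab->

  | baab => ab
  | abaaaa => aaaa => a
  | bababbabba => abbabba => abba => ab
  | bbbbaabb => bbbabb => bbb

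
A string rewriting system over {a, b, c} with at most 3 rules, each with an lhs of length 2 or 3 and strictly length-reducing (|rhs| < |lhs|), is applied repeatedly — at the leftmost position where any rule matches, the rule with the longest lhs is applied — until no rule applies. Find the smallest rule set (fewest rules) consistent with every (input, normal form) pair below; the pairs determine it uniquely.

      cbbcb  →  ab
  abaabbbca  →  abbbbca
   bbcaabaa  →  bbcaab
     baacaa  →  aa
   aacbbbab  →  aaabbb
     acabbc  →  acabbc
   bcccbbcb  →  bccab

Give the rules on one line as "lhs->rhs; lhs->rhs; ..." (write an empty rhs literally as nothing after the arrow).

  | cbbcb => abcb => aba => ab
  | abaabbbca => ababbbca => abbbbca
  | bbcaabaa => bbcaaba => bbcaab
  | baacaa => bacaa => aa

ba->b; bac->; cb->a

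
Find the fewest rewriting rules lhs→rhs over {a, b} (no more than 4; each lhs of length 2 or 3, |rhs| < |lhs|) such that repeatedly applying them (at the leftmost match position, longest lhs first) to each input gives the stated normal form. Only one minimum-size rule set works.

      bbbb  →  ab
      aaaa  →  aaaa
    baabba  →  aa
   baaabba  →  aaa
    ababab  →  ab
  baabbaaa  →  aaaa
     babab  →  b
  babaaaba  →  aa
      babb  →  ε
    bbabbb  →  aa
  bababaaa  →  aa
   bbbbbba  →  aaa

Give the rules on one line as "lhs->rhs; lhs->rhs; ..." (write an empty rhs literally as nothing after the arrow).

ba->; bb->; bbb->a

  | bbbb => ab
  | aaaa
  | baabba => abba => aa
  | baaabba => aabba => aaa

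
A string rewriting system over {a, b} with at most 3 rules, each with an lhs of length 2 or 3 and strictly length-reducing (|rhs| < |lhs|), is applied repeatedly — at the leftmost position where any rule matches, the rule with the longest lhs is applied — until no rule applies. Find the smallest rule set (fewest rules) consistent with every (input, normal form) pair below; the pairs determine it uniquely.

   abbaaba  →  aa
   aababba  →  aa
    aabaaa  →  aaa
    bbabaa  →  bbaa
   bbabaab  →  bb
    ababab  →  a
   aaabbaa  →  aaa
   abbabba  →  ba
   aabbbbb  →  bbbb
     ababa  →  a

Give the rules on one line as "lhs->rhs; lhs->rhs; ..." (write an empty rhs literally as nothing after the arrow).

aab->; ab->a; bab->b

  | abbaaba => abaaba => aaaba => aa
  | aababba => abba => aba => aa
  | aabaaa => aaa
  | bbabaa => bbaa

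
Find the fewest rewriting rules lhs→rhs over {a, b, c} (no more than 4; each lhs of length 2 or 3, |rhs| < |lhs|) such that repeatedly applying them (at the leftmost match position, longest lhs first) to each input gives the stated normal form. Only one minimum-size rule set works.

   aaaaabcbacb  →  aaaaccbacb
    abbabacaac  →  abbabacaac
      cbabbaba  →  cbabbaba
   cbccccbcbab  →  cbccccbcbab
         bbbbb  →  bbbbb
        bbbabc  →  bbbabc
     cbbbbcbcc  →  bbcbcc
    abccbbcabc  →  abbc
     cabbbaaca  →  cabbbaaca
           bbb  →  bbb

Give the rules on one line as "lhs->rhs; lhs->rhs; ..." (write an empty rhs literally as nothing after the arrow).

  | aaaaabcbacb => aaaaccbacb
  | abbabacaac
  | cbabbaba
  | cbccccbcbab

aab->ac; cbb->; cca->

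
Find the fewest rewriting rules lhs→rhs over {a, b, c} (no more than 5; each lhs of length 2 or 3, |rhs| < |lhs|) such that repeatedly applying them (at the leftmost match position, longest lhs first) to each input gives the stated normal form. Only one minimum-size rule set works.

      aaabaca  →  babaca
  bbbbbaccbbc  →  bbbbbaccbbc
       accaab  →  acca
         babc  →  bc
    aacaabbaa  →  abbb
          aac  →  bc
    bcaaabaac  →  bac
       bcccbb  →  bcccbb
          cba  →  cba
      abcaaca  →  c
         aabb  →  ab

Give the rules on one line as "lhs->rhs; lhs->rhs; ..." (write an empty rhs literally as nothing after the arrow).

  | aaabaca => babaca
  | bbbbbaccbbc
  | accaab => acca
  | babc => bc

aa->b; aab->a; abc->c; bca->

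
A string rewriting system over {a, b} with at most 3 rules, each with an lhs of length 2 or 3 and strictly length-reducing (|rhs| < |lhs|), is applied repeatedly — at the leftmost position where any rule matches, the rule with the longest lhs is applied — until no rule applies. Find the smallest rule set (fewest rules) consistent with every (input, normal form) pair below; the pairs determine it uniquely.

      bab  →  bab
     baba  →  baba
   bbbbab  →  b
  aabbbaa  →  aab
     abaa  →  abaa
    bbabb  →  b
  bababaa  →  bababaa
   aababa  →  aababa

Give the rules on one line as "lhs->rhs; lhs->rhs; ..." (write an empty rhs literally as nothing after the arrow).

bb->b; bba->bb

  | bab
  | baba
  | bbbbab => bbbab => bbab => bbb => bb => b
  | aabbbaa => aabbaa => aabba => aabb => aab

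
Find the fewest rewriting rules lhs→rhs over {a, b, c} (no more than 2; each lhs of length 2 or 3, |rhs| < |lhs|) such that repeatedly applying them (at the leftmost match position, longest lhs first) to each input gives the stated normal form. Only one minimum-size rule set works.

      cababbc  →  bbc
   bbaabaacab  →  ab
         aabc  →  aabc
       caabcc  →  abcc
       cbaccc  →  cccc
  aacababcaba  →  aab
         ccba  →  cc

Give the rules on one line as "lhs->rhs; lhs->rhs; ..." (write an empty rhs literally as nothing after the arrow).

  | cababbc => babbc => bbc
  | bbaabaacab => babaacab => baacab => acab => ab
  | aabc
  | caabcc => abcc

ba->; ca->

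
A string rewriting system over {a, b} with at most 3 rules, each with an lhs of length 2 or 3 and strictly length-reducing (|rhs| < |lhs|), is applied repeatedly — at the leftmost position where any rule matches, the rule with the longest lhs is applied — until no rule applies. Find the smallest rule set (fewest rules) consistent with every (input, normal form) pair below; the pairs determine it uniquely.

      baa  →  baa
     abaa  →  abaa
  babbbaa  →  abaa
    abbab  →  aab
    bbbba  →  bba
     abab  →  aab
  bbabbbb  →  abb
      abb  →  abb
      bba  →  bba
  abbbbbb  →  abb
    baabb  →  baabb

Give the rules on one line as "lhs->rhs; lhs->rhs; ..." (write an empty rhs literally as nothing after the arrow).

bab->ab; bbb->b

  | baa
  | abaa
  | babbbaa => abbbaa => abaa
  | abbab => abab => aab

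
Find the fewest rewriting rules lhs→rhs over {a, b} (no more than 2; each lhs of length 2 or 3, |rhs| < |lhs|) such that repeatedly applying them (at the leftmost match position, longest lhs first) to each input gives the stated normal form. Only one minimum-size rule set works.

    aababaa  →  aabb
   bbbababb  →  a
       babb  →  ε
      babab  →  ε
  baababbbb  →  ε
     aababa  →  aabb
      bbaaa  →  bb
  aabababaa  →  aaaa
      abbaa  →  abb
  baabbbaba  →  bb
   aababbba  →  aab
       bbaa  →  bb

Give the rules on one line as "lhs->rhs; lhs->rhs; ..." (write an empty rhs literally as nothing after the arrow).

  | aababaa => aabbaa => aabba => aabb
  | bbbababb => ababb => abbb => a
  | babb => bbb => ε
  | babab => bbab => bbb => ε

ba->b; bbb->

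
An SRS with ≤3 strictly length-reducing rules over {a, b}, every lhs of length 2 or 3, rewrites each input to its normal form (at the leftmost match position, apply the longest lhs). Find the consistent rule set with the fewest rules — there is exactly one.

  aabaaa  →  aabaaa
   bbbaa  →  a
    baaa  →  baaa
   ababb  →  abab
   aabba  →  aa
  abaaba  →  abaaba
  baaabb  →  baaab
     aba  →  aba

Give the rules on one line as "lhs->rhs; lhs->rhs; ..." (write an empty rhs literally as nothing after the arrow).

  | aabaaa
  | bbbaa => bbaa => a
  | baaa
  | ababb => abab

bb->b; bba->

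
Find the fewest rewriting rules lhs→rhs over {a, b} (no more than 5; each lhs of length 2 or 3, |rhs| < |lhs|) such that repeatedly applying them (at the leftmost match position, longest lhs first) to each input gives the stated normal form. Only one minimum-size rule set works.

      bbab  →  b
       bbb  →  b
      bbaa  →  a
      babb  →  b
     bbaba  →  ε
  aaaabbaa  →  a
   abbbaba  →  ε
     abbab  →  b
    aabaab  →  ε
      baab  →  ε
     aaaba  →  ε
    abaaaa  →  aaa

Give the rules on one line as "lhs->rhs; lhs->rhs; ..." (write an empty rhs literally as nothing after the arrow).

ab->; aba->ba; ba->; bb->b

  | bbab => bab => b
  | bbb => bb => b
  | bbaa => baa => a
  | babb => bb => b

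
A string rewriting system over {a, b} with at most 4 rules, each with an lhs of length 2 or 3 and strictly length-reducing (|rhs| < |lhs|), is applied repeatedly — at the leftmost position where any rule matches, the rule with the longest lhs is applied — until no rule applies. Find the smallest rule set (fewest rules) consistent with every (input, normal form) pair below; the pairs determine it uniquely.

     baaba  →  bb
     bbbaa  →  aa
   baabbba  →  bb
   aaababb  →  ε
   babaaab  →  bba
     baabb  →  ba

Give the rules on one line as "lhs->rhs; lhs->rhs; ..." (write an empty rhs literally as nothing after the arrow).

  | baaba => baba => bb
  | bbbaa => aa
  | baabbba => babbba => babba => baba => bb
  | aaababb => aababb => ababb => bbb => ε

aab->ab; ab->a; aba->b; bbb->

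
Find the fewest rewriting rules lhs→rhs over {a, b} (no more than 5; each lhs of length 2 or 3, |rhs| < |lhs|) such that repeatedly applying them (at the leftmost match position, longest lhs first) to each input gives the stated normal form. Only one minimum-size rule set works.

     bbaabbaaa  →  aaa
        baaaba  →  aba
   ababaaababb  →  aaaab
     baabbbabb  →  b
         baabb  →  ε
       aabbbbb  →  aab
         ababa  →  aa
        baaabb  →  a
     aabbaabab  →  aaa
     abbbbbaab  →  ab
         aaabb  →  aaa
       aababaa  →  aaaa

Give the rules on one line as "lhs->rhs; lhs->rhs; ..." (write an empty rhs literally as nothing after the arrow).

  | bbaabbaaa => abbaaa => aaa
  | baaaba => aba
  | ababaaababb => aaaababb => aaaab
  | baabbbabb => bbbabb => babb => b

baa->; bab->; bb->; bba->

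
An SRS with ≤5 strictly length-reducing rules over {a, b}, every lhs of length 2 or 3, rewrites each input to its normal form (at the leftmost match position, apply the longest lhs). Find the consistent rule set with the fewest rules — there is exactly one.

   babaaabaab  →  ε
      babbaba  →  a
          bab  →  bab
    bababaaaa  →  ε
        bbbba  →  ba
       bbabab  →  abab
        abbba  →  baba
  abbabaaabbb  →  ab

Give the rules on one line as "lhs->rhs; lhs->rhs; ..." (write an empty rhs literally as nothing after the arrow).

aa->b; abb->ba; bb->; bbb->

  | babaaabaab => babbabaab => bbaabaab => aabaab => bbaab => aab => bb => ε
  | babbaba => bbaaba => aaba => bba => a
  | bab
  | bababaaaa => bababbaa => babbaaa => bbaaaa => aaaa => baa => bb => ε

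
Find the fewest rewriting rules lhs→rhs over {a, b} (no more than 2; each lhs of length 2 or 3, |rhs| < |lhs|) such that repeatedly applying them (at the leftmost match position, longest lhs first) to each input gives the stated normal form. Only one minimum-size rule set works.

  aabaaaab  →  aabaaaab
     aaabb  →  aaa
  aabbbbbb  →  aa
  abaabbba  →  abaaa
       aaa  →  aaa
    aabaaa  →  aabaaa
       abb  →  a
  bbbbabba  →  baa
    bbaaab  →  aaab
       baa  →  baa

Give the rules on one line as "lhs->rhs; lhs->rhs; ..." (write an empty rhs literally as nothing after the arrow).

bb->; bbb->

  | aabaaaab
  | aaabb => aaa
  | aabbbbbb => aabbb => aa
  | abaabbba => abaaa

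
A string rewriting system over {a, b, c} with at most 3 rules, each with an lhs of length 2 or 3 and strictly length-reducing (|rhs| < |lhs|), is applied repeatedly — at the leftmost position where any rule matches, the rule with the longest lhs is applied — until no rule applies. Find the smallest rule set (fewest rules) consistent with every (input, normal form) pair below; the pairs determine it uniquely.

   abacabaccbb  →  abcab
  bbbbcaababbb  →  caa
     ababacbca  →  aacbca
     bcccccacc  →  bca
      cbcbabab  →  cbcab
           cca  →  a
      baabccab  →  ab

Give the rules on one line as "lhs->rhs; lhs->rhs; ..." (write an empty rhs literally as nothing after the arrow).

  | abacabaccbb => abcabaccbb => abcabccbb => abcabbb => abcab
  | bbbbcaababbb => bbcaababbb => caababbb => caabbbb => caabb => caa
  | ababacbca => abbacbca => aacbca
  | bcccccacc => bcccacc => bcacc => bca

ba->b; bb->; cc->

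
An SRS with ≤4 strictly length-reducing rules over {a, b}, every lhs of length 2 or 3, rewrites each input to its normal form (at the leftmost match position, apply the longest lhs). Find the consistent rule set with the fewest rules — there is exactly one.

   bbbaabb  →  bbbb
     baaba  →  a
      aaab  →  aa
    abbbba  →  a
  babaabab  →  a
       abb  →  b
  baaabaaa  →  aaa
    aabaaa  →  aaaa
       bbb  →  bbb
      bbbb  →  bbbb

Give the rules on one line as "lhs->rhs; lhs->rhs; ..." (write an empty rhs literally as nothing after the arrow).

  | bbbaabb => bbbb
  | baaba => ba => a
  | aaab => aa
  | abbbba => bbba => bba => ba => a

ab->; ba->a; baa->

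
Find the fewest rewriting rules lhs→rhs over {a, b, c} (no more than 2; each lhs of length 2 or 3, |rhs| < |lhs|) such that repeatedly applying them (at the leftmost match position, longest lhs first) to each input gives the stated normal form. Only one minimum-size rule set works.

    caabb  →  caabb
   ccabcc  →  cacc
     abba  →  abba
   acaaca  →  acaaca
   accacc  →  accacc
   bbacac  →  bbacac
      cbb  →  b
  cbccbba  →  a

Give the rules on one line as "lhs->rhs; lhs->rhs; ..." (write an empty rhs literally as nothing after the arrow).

  | caabb
  | ccabcc => cacc
  | abba
  | acaaca

cab->a; cb->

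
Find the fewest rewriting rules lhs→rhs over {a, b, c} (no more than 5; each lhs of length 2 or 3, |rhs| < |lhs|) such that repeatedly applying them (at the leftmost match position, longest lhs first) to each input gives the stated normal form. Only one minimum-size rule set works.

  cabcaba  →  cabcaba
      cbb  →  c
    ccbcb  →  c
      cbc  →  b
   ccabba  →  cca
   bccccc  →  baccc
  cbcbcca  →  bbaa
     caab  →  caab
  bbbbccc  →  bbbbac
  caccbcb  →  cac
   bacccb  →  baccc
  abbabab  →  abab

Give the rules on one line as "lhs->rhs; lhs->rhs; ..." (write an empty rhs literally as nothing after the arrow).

abb->; bcc->ba; cb->c; cbc->b

  | cabcaba
  | cbb => cb => c
  | ccbcb => cbb => cb => c
  | cbc => b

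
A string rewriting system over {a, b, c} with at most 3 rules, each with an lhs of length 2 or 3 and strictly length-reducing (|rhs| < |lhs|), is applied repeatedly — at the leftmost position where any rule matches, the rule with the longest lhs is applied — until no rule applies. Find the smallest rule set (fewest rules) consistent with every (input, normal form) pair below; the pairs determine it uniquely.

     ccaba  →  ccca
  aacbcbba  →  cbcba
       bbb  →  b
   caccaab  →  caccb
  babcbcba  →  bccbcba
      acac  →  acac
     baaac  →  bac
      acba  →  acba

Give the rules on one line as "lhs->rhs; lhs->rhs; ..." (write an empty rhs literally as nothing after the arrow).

  | ccaba => ccca
  | aacbcbba => cbcbba => cbcba
  | bbb => bb => b
  | caccaab => caccb

aa->; ab->c; bb->b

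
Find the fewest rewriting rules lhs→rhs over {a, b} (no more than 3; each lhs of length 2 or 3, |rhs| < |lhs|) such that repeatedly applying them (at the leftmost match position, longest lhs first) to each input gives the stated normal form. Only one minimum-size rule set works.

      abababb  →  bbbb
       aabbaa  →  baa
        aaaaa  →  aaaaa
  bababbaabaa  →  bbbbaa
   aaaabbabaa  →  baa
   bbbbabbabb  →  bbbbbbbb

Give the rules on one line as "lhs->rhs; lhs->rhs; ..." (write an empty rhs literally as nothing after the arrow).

aab->; ab->b

  | abababb => bababb => bbabb => bbbb
  | aabbaa => baa
  | aaaaa
  | bababbaabaa => bbabbaabaa => bbbbaabaa => bbbbaa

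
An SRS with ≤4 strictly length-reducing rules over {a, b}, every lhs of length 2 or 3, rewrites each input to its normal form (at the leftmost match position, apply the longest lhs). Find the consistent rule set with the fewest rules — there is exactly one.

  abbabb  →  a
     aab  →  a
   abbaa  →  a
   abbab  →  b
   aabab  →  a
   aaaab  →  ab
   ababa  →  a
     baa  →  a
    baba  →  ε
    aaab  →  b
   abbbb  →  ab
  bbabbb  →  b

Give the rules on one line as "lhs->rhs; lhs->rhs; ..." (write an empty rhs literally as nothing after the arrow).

  | abbabb => aaabb => babb => bb => a
  | aab => bb => a
  | abbaa => aaaa => baa => a
  | abbab => aaab => bab => b

aa->b; ba->; bb->a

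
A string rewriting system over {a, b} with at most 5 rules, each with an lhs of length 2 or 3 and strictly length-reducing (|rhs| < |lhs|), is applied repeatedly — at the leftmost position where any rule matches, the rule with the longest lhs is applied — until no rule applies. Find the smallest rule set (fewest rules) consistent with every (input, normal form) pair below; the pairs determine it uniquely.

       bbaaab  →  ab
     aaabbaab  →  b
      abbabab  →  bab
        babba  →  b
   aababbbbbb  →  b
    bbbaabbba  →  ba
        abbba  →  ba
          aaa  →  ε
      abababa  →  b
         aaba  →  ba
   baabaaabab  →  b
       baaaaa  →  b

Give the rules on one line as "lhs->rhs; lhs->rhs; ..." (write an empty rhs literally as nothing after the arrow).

  | bbaaab => aaaab => ab
  | aaabbaab => bbaab => aaab => b
  | abbabab => aaabab => bab
  | babba => baaa => b

aa->; aaa->; aba->; bb->a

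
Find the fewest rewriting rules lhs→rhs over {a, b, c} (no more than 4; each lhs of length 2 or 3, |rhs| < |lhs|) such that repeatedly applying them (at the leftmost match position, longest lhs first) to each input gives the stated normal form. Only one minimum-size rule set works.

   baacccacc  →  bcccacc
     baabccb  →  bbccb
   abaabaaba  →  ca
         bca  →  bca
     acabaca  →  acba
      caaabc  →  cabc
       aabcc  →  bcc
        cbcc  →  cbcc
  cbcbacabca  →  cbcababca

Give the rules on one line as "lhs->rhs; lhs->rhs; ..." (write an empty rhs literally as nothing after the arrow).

  | baacccacc => bcccacc
  | baabccb => bbccb
  | abaabaaba => abbaaba => abbba => aaca => ca
  | bca

aa->; bac->ab; bbb->ac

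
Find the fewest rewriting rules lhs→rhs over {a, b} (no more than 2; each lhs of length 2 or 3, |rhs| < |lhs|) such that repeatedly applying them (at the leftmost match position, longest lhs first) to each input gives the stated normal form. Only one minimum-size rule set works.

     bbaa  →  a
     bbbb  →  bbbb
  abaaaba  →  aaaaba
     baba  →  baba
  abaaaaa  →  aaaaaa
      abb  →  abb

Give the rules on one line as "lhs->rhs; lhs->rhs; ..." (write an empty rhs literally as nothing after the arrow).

  | bbaa => a
  | bbbb
  | abaaaba => aaaaba
  | baba

baa->aa; bba->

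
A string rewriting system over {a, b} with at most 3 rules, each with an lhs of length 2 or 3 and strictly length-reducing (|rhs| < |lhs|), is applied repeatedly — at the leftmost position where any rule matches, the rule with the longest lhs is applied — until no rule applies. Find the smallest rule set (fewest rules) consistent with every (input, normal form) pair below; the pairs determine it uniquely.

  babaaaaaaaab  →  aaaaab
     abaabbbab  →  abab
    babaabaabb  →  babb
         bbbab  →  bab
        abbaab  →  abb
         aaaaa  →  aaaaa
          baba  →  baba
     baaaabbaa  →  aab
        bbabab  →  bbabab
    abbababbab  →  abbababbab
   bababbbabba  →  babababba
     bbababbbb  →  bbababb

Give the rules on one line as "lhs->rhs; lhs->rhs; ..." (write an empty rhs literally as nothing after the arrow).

baa->; bbb->b

  | babaaaaaaaab => baaaaaaab => aaaaab
  | abaabbbab => abbbab => abab
  | babaabaabb => babaabb => babb
  | bbbab => bab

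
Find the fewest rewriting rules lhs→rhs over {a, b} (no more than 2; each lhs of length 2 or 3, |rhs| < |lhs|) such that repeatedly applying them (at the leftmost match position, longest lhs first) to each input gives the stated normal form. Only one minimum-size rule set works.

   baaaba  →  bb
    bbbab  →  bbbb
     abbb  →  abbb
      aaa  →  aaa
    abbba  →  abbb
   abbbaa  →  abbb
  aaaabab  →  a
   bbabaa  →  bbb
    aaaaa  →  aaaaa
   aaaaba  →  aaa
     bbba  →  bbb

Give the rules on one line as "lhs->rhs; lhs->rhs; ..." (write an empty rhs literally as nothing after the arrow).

aab->; ba->b

  | baaaba => baaba => baba => bba => bb
  | bbbab => bbbb
  | abbb
  | aaa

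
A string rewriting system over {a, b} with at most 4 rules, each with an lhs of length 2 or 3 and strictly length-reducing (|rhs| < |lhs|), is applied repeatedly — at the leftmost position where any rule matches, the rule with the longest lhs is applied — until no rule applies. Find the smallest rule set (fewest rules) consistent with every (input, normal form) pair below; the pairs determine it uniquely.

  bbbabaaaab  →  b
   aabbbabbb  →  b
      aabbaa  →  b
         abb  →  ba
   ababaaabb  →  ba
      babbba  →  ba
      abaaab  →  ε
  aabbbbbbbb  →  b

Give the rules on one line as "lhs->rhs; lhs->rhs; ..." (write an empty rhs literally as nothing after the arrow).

  | bbbabaaaab => bbabaaaab => babaaaab => baaaab => baab => bb => b
  | aabbbabbb => bbbabbb => bbabbb => babbb => bbab => bab => b
  | aabbaa => bbaa => baa => b
  | abb => ba

aa->; ab->; abb->ba; bb->b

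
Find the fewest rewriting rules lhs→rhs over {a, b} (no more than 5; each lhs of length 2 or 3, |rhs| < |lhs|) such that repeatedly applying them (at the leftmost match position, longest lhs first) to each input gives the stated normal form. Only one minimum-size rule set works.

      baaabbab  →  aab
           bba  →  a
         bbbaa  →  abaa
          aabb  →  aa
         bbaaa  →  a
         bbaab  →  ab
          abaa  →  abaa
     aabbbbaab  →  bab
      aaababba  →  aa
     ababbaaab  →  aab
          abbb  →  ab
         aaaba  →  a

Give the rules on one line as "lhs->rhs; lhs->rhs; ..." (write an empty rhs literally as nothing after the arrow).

  | baaabbab => bbbbab => abbab => aab
  | bba => bb => a
  | bbbaa => abaa
  | aabb => aa

aaa->b; abb->a; bb->a; bba->bb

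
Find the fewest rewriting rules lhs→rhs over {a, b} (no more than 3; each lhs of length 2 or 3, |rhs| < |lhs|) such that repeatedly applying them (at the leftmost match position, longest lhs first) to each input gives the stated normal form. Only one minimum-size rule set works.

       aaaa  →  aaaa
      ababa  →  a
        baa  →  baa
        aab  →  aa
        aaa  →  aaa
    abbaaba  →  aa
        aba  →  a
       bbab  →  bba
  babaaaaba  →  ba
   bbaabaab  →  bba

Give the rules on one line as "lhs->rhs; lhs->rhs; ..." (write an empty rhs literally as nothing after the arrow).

  | aaaa
  | ababa => abba => a
  | baa
  | aab => aa

ab->a; aba->ab; abb->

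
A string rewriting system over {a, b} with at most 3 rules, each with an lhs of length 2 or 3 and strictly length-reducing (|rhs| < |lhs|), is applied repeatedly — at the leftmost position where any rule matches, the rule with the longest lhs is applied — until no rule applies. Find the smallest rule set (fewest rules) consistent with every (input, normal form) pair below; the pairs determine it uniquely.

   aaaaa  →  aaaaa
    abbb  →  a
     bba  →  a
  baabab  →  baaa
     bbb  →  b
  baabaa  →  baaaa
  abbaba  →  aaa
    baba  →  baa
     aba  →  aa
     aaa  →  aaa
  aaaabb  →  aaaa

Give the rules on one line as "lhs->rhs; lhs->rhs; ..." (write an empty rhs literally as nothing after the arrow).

ab->a; bb->

  | aaaaa
  | abbb => abb => ab => a
  | bba => a
  | baabab => baaab => baaa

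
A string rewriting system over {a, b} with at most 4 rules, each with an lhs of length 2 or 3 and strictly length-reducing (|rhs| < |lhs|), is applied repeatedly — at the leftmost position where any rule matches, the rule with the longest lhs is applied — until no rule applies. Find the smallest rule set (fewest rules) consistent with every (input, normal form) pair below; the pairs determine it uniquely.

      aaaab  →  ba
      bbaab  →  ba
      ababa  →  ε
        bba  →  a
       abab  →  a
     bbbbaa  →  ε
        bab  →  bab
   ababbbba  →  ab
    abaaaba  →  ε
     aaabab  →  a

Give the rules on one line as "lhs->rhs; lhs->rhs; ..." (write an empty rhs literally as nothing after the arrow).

  | aaaab => aab => ba
  | bbaab => aab => ba
  | ababa => abba => aa => ε
  | bba => a

aa->; aab->ba; aba->ab; bb->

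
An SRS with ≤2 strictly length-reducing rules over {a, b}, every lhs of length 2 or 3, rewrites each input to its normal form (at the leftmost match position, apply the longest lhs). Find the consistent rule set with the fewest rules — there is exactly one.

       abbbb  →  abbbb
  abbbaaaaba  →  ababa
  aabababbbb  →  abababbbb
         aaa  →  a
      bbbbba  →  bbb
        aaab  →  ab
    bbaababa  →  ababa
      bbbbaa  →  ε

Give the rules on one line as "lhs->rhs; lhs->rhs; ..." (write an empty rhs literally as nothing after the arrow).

  | abbbb
  | abbbaaaaba => abaaaba => abaaba => ababa
  | aabababbbb => abababbbb
  | aaa => aa => a

aa->a; bba->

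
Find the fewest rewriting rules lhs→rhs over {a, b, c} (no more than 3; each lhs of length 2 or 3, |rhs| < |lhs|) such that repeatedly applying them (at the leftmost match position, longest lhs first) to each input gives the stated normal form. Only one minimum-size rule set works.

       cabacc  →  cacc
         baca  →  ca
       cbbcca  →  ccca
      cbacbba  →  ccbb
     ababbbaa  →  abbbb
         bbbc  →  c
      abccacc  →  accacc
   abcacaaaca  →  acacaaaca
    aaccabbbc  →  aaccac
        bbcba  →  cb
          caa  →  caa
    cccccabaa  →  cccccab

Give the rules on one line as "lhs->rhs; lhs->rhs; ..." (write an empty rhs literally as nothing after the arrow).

ba->b; bc->c

  | cabacc => cabcc => cacc
  | baca => bca => ca
  | cbbcca => cbcca => ccca
  | cbacbba => cbcbba => ccbba => ccbb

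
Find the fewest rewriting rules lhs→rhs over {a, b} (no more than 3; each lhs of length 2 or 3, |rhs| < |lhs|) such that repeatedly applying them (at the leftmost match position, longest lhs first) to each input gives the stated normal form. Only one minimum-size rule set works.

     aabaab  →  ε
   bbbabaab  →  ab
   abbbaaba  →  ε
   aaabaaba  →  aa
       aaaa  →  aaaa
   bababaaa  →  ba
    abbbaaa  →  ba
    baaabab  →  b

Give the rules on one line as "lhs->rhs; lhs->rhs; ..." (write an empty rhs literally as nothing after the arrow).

aba->b; baa->ba; bb->

  | aabaab => abab => bb => ε
  | bbbabaab => babaab => bbab => ab
  | abbbaaba => abaaba => baba => bb => ε
  | aaabaaba => aababa => abba => aa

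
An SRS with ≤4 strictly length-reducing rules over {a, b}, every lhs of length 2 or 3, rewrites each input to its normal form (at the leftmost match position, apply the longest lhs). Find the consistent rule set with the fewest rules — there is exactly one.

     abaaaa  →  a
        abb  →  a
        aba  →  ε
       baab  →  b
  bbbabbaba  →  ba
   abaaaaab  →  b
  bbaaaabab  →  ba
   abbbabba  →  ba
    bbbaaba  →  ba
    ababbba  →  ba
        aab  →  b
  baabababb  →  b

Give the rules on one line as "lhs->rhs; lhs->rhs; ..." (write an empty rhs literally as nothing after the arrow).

  | abaaaa => aaaaa => aaa => a
  | abb => ab => a
  | aba => aa => ε
  | baab => bb => b

aa->; ab->a; bb->b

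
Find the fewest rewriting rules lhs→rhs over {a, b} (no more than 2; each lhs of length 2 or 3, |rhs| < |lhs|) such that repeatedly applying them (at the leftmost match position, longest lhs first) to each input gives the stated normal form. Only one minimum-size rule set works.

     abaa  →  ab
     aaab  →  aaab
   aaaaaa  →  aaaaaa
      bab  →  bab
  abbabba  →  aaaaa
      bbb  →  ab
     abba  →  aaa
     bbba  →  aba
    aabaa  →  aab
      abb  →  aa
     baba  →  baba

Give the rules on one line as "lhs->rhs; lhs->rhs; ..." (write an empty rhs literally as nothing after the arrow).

baa->b; bb->a

  | abaa => ab
  | aaab
  | aaaaaa
  | bab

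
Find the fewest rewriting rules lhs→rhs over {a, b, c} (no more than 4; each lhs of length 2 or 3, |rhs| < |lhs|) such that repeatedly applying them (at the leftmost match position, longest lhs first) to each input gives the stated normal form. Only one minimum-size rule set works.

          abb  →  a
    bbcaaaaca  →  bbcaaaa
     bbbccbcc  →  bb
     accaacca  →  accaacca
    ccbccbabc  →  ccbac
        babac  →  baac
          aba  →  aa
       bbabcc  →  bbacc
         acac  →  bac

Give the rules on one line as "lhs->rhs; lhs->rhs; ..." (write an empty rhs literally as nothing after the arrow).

  | abb => ab => a
  | bbcaaaaca => bbcaaaba => bbcaaaa
  | bbbccbcc => bbbcc => bb
  | accaacca

ab->a; aca->ba; bcc->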